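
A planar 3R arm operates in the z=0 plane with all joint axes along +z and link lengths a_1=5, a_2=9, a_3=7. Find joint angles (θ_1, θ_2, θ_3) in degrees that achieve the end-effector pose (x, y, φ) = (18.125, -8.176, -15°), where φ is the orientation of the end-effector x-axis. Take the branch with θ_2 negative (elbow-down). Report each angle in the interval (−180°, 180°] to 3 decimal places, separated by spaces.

0.002 -45.006 30.004

wrist centre = target − a_3·(cos φ, sin φ) = (11.3635, -6.3643)
cos θ_2 = (169.6335−5²−9²)/(2·5·9) = 0.7070; θ_2 = -45.0055° (elbow-down)
β = atan2(-6.3643,11.3635) = -29.2515°; ψ = atan2(-6.3646,11.3633) = -29.2531°
θ_1 = β − ψ = 0.0016°
θ_3 = φ − θ_1 − θ_2 = 30.0040° (wrapped to (-180°,180°])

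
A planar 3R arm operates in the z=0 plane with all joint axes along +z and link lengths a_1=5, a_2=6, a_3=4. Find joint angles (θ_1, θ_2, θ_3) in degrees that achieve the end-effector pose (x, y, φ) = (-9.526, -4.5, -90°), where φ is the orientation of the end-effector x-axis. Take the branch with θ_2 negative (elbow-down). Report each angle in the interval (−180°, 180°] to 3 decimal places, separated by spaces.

-143.988 -60.006 113.994

wrist centre = target − a_3·(cos φ, sin φ) = (-9.5260, -0.5000)
cos θ_2 = (90.9947−5²−6²)/(2·5·6) = 0.4999; θ_2 = -60.0059° (elbow-down)
β = atan2(-0.5000,-9.5260) = -176.9954°; ψ = atan2(-5.1965,7.9995) = -33.0078°
θ_1 = β − ψ = -143.9876°
θ_3 = φ − θ_1 − θ_2 = 113.9935° (wrapped to (-180°,180°])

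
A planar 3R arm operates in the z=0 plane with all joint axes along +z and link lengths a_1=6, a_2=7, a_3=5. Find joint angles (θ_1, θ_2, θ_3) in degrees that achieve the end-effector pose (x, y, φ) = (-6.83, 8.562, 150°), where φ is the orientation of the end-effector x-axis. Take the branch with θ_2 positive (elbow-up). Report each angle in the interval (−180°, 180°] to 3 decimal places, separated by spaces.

wrist centre = target − a_3·(cos φ, sin φ) = (-2.4999, 6.0620)
cos θ_2 = (42.9972−6²−7²)/(2·6·7) = -0.5000; θ_2 = 120.0022° (elbow-up)
β = atan2(6.0620,-2.4999) = 112.4105°; ψ = atan2(6.0620,2.4998) = 67.5905°
θ_1 = β − ψ = 44.8200°
θ_3 = φ − θ_1 − θ_2 = -14.8222° (wrapped to (-180°,180°])

44.820 120.002 -14.822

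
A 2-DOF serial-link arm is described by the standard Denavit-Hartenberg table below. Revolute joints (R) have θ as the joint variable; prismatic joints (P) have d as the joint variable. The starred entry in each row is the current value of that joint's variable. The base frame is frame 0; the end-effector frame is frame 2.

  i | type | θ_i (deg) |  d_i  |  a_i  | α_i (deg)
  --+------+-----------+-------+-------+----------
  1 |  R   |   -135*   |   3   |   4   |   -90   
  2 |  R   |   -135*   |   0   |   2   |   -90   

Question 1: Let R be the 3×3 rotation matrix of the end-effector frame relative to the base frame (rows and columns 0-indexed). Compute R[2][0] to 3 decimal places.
End-effector x-axis (col 0 of R) = (0.5000,0.5000,0.7071)
R[2][0] = 0.7071

0.707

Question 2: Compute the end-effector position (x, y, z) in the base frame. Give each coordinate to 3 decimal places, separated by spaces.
after link 1: o_1 = (-2.8284, -2.8284, 3.0000)
after link 2: o_2 = (-1.8284, -1.8284, 4.4142)

-1.828 -1.828 4.414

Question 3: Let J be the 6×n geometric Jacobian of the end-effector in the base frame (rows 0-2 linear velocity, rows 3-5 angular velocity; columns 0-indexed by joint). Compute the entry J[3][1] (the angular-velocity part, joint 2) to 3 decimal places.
0.707

axis z_1 = (0.7071,-0.7071,0.0000); lever o_n−o_1 = (1.0000,1.0000,1.4142)
cross product → J_v[:, 1] = (-1.0000,-1.0000,1.4142)
J_ω[:, 1] = z_1
entry J[3][1] = 0.7071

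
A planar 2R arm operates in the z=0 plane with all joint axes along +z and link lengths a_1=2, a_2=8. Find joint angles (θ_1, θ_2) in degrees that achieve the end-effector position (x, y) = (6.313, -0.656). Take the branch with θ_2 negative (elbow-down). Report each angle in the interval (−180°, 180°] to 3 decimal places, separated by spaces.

cos θ_2 = (40.2843−2²−8²)/(2·2·8) = -0.8661; θ_2 = -150.0103° (elbow-down)
β = atan2(-0.6560,6.3130) = -5.9325°; ψ = atan2(-3.9988,-4.9289) = -140.9482°
θ_1 = β − ψ = 135.0157°

135.016 -150.010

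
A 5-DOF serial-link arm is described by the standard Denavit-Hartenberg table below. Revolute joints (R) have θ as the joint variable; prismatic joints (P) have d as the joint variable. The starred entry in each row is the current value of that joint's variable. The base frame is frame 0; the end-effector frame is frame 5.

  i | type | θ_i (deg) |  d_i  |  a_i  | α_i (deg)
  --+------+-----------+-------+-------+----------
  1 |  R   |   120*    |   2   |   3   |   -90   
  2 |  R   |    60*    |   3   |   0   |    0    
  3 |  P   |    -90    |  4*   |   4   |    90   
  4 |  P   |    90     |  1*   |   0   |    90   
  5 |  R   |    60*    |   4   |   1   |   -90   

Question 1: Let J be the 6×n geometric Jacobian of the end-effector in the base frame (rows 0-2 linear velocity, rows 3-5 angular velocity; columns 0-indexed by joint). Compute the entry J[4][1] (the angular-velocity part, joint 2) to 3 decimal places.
axis z_1 = (-0.8660,-0.5000,0.0000); lever o_n−o_1 = (-9.4928,1.4420,5.6160)
cross product → J_v[:, 1] = (-2.8080,4.8636,-5.9952)
J_ω[:, 1] = z_1
entry J[4][1] = -0.5000

-0.500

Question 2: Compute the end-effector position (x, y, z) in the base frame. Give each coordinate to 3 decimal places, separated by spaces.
after link 1: o_1 = (-1.5000, 2.5981, 2.0000)
after link 2: o_2 = (-4.0981, 1.0981, 2.0000)
after link 3: o_3 = (-9.2942, 2.0981, 4.0000)
after link 4: o_4 = (-9.0442, 1.6651, 4.8660)
after link 5: o_5 = (-10.9928, 4.0401, 7.6160)

-10.993 4.040 7.616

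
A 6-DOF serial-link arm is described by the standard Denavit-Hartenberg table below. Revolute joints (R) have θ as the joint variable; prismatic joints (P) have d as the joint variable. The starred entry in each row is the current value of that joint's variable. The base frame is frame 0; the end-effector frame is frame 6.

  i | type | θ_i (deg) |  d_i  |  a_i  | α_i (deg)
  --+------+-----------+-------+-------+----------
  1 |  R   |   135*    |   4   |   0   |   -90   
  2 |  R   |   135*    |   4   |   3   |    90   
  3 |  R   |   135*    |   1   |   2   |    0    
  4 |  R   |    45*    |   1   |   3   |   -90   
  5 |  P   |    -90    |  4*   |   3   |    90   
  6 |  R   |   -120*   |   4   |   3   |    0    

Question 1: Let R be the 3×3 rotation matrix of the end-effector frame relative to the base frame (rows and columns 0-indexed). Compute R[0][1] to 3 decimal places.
End-effector y-axis (col 1 of R) = (-0.7866,0.0795,-0.6124)
R[0][1] = -0.7866

-0.787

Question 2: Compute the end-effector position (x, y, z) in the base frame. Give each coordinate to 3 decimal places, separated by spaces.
-3.294 -2.380 -0.303

after link 1: o_1 = (0.0000, 0.0000, 4.0000)
after link 2: o_2 = (-1.3284, -4.3284, 1.8787)
after link 3: o_3 = (-3.5355, -4.1213, 2.1716)
after link 4: o_4 = (-5.5355, -2.1213, 3.5858)
after link 5: o_5 = (-4.2071, 2.2071, 1.4645)
after link 6: o_6 = (-3.2942, -2.3800, -0.3033)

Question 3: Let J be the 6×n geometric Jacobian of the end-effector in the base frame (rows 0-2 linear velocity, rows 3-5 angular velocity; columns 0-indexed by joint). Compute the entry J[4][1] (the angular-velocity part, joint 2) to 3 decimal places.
axis z_1 = (-0.7071,-0.7071,0.0000); lever o_n−o_1 = (-3.2942,-2.3800,-4.3033)
cross product → J_v[:, 1] = (3.0429,-3.0429,-0.6464)
J_ω[:, 1] = z_1
entry J[4][1] = -0.7071

-0.707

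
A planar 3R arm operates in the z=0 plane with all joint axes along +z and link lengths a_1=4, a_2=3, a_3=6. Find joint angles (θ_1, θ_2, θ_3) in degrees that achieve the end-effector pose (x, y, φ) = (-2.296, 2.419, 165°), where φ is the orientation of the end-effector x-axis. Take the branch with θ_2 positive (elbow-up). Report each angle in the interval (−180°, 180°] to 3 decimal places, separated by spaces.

-32.204 120.008 77.195

wrist centre = target − a_3·(cos φ, sin φ) = (3.4996, 0.8661)
cos θ_2 = (12.9970−4²−3²)/(2·4·3) = -0.5001; θ_2 = 120.0083° (elbow-up)
β = atan2(0.8661,3.4996) = 13.9005°; ψ = atan2(2.5979,2.4996) = 46.1040°
θ_1 = β − ψ = -32.2035°
θ_3 = φ − θ_1 − θ_2 = 77.1952° (wrapped to (-180°,180°])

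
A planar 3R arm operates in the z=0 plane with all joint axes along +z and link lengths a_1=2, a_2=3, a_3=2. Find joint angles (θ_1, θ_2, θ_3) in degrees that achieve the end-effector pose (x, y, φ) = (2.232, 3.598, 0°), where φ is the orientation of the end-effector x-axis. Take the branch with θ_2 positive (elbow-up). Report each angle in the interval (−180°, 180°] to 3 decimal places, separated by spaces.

wrist centre = target − a_3·(cos φ, sin φ) = (0.2320, 3.5980)
cos θ_2 = (12.9994−2²−3²)/(2·2·3) = -0.0000; θ_2 = 90.0027° (elbow-up)
β = atan2(3.5980,0.2320) = 86.3107°; ψ = atan2(3.0000,1.9999) = 56.3118°
θ_1 = β − ψ = 29.9988°
θ_3 = φ − θ_1 − θ_2 = -120.0016° (wrapped to (-180°,180°])

29.999 90.003 -120.002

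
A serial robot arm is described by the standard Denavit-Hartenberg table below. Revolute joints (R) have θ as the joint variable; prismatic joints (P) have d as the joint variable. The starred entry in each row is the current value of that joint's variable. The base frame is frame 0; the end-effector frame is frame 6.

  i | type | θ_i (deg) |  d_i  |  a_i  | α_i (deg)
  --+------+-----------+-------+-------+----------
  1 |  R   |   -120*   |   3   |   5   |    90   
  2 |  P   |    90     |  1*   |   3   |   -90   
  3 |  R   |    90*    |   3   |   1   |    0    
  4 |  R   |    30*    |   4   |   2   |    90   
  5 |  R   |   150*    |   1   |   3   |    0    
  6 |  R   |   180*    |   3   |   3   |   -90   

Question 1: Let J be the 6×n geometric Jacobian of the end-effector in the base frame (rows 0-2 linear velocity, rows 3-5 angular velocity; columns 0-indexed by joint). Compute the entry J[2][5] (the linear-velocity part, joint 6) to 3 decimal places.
-0.750

axis z_5 = (0.4330,-0.2500,0.8660); lever o_n−o_5 = (2.4976,-3.1740,1.2990)
cross product → J_v[:, 5] = (2.4240,1.6005,-0.7500)
J_ω[:, 5] = z_5
entry J[2][5] = -0.7500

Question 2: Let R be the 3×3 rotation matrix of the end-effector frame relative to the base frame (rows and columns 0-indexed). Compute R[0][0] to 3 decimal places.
0.400

End-effector x-axis (col 0 of R) = (0.3995,-0.8080,-0.4330)
R[0][0] = 0.3995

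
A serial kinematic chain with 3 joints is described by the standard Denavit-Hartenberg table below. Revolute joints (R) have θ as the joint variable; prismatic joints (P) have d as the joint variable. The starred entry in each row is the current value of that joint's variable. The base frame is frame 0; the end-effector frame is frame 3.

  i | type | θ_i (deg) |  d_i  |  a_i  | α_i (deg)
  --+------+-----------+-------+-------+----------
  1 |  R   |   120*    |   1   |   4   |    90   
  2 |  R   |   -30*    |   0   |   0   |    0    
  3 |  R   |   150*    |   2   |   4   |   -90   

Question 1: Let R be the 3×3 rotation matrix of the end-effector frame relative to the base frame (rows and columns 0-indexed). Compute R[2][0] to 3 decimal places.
0.866

End-effector x-axis (col 0 of R) = (0.2500,-0.4330,0.8660)
R[2][0] = 0.8660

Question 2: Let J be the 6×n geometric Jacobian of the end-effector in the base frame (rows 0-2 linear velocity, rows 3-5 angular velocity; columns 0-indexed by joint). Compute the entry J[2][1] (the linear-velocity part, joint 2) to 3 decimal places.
-2.000

axis z_1 = (0.8660,0.5000,0.0000); lever o_n−o_1 = (2.7321,-0.7321,3.4641)
cross product → J_v[:, 1] = (1.7321,-3.0000,-2.0000)
J_ω[:, 1] = z_1
entry J[2][1] = -2.0000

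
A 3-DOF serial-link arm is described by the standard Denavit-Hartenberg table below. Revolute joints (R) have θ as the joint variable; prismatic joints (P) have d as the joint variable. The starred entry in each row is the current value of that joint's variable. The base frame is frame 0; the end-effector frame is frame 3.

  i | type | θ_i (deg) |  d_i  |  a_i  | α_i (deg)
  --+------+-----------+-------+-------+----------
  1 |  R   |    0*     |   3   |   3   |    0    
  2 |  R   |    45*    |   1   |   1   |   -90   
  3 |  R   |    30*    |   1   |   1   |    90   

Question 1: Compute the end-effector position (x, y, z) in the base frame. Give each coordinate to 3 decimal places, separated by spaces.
3.612 2.027 3.500

after link 1: o_1 = (3.0000, 0.0000, 3.0000)
after link 2: o_2 = (3.7071, 0.7071, 4.0000)
after link 3: o_3 = (3.6124, 2.0266, 3.5000)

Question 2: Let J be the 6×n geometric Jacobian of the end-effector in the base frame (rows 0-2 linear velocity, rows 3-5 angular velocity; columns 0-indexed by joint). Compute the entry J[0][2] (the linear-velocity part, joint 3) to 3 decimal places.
axis z_2 = (-0.7071,0.7071,0.0000); lever o_n−o_2 = (-0.0947,1.3195,-0.5000)
cross product → J_v[:, 2] = (-0.3536,-0.3536,-0.8660)
J_ω[:, 2] = z_2
entry J[0][2] = -0.3536

-0.354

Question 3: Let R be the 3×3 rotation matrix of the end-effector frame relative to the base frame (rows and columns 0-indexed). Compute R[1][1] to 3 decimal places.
End-effector y-axis (col 1 of R) = (-0.7071,0.7071,0.0000)
R[1][1] = 0.7071

0.707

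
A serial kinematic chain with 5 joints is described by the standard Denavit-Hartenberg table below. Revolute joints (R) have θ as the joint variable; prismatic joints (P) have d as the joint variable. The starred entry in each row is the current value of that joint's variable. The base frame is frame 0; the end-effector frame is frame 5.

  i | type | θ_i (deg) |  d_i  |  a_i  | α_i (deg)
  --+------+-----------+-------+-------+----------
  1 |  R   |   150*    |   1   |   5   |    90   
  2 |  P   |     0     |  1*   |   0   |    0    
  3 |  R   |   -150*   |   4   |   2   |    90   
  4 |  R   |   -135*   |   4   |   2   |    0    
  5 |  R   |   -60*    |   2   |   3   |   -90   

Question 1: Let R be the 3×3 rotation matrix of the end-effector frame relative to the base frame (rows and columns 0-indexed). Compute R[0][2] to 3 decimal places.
-0.677

End-effector z-axis (col 2 of R) = (-0.6771,-0.7244,0.1294)
R[0][2] = -0.6771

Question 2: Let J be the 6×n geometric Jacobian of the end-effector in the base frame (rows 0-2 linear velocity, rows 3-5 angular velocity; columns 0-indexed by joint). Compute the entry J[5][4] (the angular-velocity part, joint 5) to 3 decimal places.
0.866

axis z_4 = (0.4330,-0.2500,0.8660); lever o_n−o_4 = (-0.9191,1.4272,3.1809)
cross product → J_v[:, 4] = (-2.0312,-2.1733,0.3882)
J_ω[:, 4] = z_4
entry J[5][4] = 0.8660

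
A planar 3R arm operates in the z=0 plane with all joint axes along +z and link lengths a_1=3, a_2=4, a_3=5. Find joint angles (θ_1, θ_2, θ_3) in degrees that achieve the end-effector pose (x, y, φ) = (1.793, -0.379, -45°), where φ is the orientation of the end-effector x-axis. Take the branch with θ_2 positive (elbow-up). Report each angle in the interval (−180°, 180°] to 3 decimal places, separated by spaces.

wrist centre = target − a_3·(cos φ, sin φ) = (-1.7425, 3.1565)
cos θ_2 = (13.0001−3²−4²)/(2·3·4) = -0.5000; θ_2 = 119.9996° (elbow-up)
β = atan2(3.1565,-1.7425) = 118.9005°; ψ = atan2(3.4641,1.0000) = 73.8976°
θ_1 = β − ψ = 45.0029°
θ_3 = φ − θ_1 − θ_2 = 149.9975° (wrapped to (-180°,180°])

45.003 120.000 149.998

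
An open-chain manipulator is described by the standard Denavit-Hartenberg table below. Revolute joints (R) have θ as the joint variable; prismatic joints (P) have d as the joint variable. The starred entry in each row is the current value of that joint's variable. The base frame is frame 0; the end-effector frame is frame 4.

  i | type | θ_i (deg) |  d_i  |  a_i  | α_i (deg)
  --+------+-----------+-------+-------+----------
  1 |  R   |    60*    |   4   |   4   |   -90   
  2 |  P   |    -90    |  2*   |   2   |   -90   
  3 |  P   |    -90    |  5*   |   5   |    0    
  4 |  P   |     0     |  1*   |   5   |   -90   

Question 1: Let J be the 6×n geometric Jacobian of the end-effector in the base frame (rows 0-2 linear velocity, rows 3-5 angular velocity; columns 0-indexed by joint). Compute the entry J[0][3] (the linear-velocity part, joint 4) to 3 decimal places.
prismatic axis z_3 = (0.5000,0.8660,-0.0000)
J_v[:, 3] = z_3; J_ω[:, 3] = (0,0,0)
entry J[0][3] = 0.5000

0.500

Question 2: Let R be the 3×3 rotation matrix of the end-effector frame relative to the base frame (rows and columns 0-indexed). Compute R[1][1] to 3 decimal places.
End-effector y-axis (col 1 of R) = (-0.5000,-0.8660,0.0000)
R[1][1] = -0.8660

-0.866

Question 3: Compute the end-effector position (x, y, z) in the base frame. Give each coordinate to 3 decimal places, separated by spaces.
-5.392 14.660 6.000

after link 1: o_1 = (2.0000, 3.4641, 4.0000)
after link 2: o_2 = (0.2679, 4.4641, 6.0000)
after link 3: o_3 = (-1.5622, 11.2942, 6.0000)
after link 4: o_4 = (-5.3923, 14.6603, 6.0000)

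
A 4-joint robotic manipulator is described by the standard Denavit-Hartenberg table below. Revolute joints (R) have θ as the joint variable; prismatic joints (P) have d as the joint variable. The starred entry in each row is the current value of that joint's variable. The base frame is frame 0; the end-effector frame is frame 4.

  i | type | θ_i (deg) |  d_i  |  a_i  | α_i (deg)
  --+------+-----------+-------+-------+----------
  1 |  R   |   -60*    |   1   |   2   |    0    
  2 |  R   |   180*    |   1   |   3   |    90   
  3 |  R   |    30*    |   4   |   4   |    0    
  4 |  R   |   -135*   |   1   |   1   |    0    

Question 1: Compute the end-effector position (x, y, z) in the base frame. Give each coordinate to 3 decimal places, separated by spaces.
after link 1: o_1 = (1.0000, -1.7321, 1.0000)
after link 2: o_2 = (-0.5000, 0.8660, 2.0000)
after link 3: o_3 = (1.2321, 5.8660, 4.0000)
after link 4: o_4 = (2.2275, 6.1419, 3.0341)

2.227 6.142 3.034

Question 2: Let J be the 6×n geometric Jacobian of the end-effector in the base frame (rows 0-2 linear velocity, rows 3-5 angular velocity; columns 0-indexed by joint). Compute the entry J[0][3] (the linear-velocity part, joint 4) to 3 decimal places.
-0.483

axis z_3 = (0.8660,0.5000,0.0000); lever o_n−o_3 = (0.9954,0.2759,-0.9659)
cross product → J_v[:, 3] = (-0.4830,0.8365,-0.2588)
J_ω[:, 3] = z_3
entry J[0][3] = -0.4830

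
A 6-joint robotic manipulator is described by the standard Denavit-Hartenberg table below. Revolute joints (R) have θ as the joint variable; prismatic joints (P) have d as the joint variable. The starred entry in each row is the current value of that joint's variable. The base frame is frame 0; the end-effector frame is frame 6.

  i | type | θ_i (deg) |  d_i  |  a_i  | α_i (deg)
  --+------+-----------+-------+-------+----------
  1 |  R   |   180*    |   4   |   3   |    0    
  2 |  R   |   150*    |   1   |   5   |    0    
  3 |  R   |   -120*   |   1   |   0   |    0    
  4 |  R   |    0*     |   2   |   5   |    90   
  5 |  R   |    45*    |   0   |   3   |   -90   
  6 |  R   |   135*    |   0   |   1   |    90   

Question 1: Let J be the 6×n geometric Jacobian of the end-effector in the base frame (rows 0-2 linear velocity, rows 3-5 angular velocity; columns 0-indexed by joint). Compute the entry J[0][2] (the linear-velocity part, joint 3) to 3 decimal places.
axis z_2 = (0.0000,0.0000,1.0000); lever o_n−o_2 = (-5.3807,-3.9230,4.6213)
cross product → J_v[:, 2] = (3.9230,-5.3807,0.0000)
J_ω[:, 2] = z_2
entry J[0][2] = 3.9230

3.923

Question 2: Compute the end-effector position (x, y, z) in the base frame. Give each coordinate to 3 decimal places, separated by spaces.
-4.051 -6.423 9.621

after link 1: o_1 = (-3.0000, 0.0000, 4.0000)
after link 2: o_2 = (1.3301, -2.5000, 5.0000)
after link 3: o_3 = (1.3301, -2.5000, 6.0000)
after link 4: o_4 = (-3.0000, -5.0000, 8.0000)
after link 5: o_5 = (-4.8371, -6.0607, 10.1213)
after link 6: o_6 = (-4.0506, -6.4230, 9.6213)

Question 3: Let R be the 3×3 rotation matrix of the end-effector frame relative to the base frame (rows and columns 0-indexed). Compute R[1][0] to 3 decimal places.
-0.362

End-effector x-axis (col 0 of R) = (0.7866,-0.3624,-0.5000)
R[1][0] = -0.3624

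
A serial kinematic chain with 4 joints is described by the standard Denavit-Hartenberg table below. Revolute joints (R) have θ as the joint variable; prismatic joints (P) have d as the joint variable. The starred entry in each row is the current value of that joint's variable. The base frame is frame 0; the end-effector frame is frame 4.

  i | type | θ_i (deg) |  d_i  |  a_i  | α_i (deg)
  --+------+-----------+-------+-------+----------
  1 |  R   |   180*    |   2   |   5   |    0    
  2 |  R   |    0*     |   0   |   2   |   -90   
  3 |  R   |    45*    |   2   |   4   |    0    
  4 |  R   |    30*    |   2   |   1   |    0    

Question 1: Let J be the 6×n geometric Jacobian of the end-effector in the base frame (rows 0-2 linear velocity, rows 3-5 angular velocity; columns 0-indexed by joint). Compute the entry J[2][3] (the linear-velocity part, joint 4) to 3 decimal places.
-0.259

axis z_3 = (-0.0000,-1.0000,0.0000); lever o_n−o_3 = (-0.2588,-2.0000,-0.9659)
cross product → J_v[:, 3] = (0.9659,-0.0000,-0.2588)
J_ω[:, 3] = z_3
entry J[2][3] = -0.2588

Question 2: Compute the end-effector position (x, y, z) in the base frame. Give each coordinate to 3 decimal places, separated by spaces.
-10.087 -4.000 -1.794

after link 1: o_1 = (-5.0000, 0.0000, 2.0000)
after link 2: o_2 = (-7.0000, 0.0000, 2.0000)
after link 3: o_3 = (-9.8284, -2.0000, -0.8284)
after link 4: o_4 = (-10.0872, -4.0000, -1.7944)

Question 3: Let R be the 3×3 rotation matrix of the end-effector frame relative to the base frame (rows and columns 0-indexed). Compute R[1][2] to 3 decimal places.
End-effector z-axis (col 2 of R) = (-0.0000,-1.0000,0.0000)
R[1][2] = -1.0000

-1.000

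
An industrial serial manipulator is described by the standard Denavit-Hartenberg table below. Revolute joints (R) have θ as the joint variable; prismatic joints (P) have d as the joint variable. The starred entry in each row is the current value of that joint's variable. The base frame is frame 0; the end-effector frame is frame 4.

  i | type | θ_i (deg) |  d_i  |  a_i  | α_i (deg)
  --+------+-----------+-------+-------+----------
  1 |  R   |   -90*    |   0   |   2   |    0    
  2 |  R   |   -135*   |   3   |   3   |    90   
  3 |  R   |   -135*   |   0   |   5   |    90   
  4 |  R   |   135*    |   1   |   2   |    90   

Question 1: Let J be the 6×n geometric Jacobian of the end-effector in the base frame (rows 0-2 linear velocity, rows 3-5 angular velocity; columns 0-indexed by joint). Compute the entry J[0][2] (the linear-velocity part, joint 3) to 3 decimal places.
axis z_2 = (0.7071,0.7071,0.0000); lever o_n−o_2 = (3.2929,-1.2929,-1.8284)
cross product → J_v[:, 2] = (-1.2929,1.2929,-3.2426)
J_ω[:, 2] = z_2
entry J[0][2] = -1.2929

-1.293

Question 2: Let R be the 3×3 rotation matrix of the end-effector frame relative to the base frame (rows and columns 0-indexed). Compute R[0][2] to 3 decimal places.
End-effector z-axis (col 2 of R) = (0.8536,0.1464,-0.5000)
R[0][2] = 0.8536

0.854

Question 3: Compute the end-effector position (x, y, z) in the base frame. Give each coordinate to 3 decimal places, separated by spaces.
1.172 -1.172 1.172

after link 1: o_1 = (0.0000, -2.0000, 0.0000)
after link 2: o_2 = (-2.1213, 0.1213, 3.0000)
after link 3: o_3 = (0.3787, -2.3787, -0.5355)
after link 4: o_4 = (1.1716, -1.1716, 1.1716)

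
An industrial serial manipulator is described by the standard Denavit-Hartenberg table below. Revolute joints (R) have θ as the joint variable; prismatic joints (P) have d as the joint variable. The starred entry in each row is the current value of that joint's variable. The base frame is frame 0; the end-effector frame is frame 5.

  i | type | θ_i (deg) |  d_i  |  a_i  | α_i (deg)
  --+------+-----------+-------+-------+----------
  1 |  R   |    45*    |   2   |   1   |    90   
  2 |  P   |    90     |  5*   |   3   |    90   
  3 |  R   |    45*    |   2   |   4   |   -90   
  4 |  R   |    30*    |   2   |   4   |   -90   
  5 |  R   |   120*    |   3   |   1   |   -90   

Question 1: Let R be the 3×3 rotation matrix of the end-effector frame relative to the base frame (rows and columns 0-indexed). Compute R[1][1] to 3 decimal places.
0.362

End-effector y-axis (col 1 of R) = (0.8624,0.3624,0.3536)
R[1][1] = 0.3624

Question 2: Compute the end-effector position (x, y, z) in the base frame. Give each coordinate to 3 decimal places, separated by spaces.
5.915 -7.821 8.109

after link 1: o_1 = (0.7071, 0.7071, 2.0000)
after link 2: o_2 = (4.2426, -2.8284, 5.0000)
after link 3: o_3 = (7.6569, -3.4142, 7.8284)
after link 4: o_4 = (8.9747, -7.5605, 8.8637)
after link 5: o_5 = (5.9148, -7.8213, 8.1092)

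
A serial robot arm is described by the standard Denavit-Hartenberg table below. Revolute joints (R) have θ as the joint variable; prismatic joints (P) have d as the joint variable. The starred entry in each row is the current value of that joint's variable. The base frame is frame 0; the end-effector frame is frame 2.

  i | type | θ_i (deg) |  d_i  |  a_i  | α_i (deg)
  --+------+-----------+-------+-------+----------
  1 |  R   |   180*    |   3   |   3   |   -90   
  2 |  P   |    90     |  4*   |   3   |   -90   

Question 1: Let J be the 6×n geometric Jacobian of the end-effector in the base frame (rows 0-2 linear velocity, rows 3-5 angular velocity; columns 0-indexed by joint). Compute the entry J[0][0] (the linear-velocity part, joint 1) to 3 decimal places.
axis z_0 = ẑ; lever o_n−o_0 = (-3.0000,-4.0000,0.0000)
cross product → J_v[:, 0] = (4.0000,-3.0000,0.0000)
J_ω[:, 0] = z_0
entry J[0][0] = 4.0000

4.000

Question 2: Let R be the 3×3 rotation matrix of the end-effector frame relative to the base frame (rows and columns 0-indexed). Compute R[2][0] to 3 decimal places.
End-effector x-axis (col 0 of R) = (-0.0000,-0.0000,-1.0000)
R[2][0] = -1.0000

-1.000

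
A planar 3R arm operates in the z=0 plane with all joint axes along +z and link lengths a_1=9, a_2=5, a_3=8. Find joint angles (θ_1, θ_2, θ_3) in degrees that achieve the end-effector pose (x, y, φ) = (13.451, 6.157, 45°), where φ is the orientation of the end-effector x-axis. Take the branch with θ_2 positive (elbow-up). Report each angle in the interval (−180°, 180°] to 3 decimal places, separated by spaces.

wrist centre = target − a_3·(cos φ, sin φ) = (7.7941, 0.5001)
cos θ_2 = (60.9989−9²−5²)/(2·9·5) = -0.5000; θ_2 = 120.0008° (elbow-up)
β = atan2(0.5001,7.7941) = 3.6716°; ψ = atan2(4.3301,6.4999) = 33.6705°
θ_1 = β − ψ = -29.9989°
θ_3 = φ − θ_1 − θ_2 = -45.0019° (wrapped to (-180°,180°])

-29.999 120.001 -45.002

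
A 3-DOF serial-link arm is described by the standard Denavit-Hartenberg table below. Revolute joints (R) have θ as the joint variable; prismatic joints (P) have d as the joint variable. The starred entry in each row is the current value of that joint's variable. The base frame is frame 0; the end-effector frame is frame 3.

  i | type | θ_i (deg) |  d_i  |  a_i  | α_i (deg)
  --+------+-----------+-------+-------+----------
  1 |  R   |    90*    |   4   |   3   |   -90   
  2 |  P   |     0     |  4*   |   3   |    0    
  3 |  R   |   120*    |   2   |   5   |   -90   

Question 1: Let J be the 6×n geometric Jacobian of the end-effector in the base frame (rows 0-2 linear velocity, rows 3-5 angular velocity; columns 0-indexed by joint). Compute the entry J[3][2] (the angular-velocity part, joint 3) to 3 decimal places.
axis z_2 = (-1.0000,0.0000,0.0000); lever o_n−o_2 = (-2.0000,-2.5000,-4.3301)
cross product → J_v[:, 2] = (-0.0000,-4.3301,2.5000)
J_ω[:, 2] = z_2
entry J[3][2] = -1.0000

-1.000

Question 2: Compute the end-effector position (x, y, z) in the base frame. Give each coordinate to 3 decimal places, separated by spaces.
-6.000 3.500 -0.330

after link 1: o_1 = (0.0000, 3.0000, 4.0000)
after link 2: o_2 = (-4.0000, 6.0000, 4.0000)
after link 3: o_3 = (-6.0000, 3.5000, -0.3301)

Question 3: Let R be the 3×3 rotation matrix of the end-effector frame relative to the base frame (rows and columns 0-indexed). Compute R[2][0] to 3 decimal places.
End-effector x-axis (col 0 of R) = (-0.0000,-0.5000,-0.8660)
R[2][0] = -0.8660

-0.866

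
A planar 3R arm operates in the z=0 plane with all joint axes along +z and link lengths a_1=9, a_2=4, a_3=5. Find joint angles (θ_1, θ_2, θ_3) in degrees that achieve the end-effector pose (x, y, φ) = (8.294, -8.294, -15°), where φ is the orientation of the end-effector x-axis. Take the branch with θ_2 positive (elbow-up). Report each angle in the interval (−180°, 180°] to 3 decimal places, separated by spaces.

-89.998 120.000 -45.002

wrist centre = target − a_3·(cos φ, sin φ) = (3.4644, -6.9999)
cos θ_2 = (61.0005−9²−4²)/(2·9·4) = -0.5000; θ_2 = 119.9995° (elbow-up)
β = atan2(-6.9999,3.4644) = -63.6684°; ψ = atan2(3.4641,7.0000) = 26.3295°
θ_1 = β − ψ = -89.9979°
θ_3 = φ − θ_1 − θ_2 = -45.0016° (wrapped to (-180°,180°])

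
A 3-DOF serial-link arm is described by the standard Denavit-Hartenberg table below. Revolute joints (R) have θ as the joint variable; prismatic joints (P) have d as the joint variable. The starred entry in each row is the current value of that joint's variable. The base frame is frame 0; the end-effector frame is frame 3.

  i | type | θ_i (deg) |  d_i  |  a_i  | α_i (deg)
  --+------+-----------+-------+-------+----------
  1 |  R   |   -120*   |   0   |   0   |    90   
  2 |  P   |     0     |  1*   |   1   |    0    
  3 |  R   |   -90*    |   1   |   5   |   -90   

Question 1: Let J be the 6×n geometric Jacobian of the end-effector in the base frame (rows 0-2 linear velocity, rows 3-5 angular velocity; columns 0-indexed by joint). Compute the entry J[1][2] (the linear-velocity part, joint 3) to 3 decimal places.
axis z_2 = (-0.8660,0.5000,0.0000); lever o_n−o_2 = (-0.8660,0.5000,-5.0000)
cross product → J_v[:, 2] = (-2.5000,-4.3301,0.0000)
J_ω[:, 2] = z_2
entry J[1][2] = -4.3301

-4.330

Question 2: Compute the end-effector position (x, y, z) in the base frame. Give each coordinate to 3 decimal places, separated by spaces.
after link 1: o_1 = (0.0000, 0.0000, 0.0000)
after link 2: o_2 = (-1.3660, -0.3660, 0.0000)
after link 3: o_3 = (-2.2321, 0.1340, -5.0000)

-2.232 0.134 -5.000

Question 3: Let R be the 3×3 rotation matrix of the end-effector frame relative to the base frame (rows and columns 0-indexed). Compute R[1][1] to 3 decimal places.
End-effector y-axis (col 1 of R) = (0.8660,-0.5000,-0.0000)
R[1][1] = -0.5000

-0.500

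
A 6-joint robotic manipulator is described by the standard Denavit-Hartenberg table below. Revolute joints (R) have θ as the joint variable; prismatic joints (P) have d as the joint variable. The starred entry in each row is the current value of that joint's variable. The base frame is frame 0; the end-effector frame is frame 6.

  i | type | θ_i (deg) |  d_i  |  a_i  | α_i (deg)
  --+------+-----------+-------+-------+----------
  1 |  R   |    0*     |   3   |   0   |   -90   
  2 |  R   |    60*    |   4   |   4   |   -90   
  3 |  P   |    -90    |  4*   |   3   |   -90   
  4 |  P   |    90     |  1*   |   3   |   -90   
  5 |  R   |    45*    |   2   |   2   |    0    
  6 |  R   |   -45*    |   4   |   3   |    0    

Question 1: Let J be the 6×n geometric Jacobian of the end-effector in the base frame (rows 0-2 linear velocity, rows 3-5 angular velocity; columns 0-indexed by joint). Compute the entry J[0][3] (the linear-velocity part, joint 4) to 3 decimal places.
prismatic axis z_3 = (0.5000,-0.0000,-0.8660)
J_v[:, 3] = z_3; J_ω[:, 3] = (0,0,0)
entry J[0][3] = 0.5000

0.500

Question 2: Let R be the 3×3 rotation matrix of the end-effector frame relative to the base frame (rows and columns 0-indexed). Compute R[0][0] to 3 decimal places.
End-effector x-axis (col 0 of R) = (0.8660,-0.0000,0.5000)
R[0][0] = 0.8660

0.866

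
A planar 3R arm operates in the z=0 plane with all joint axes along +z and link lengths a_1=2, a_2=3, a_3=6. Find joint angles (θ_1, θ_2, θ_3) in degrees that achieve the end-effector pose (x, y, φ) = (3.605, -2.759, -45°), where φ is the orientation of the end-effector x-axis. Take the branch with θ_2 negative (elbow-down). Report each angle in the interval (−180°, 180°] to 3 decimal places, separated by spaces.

-135.006 -149.999 -119.995

wrist centre = target − a_3·(cos φ, sin φ) = (-0.6376, 1.4836)
cos θ_2 = (2.6078−2²−3²)/(2·2·3) = -0.8660; θ_2 = -149.9992° (elbow-down)
β = atan2(1.4836,-0.6376) = 113.2571°; ψ = atan2(-1.5000,-0.5981) = -111.7369°
θ_1 = β − ψ = 224.9940°
θ_3 = φ − θ_1 − θ_2 = -119.9948° (wrapped to (-180°,180°])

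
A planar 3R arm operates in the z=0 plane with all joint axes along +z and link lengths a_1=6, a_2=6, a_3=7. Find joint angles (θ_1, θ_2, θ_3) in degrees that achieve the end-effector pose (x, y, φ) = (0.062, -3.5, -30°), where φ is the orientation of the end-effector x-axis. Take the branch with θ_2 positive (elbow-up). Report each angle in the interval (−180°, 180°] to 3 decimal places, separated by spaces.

120.001 119.998 90.001

wrist centre = target − a_3·(cos φ, sin φ) = (-6.0002, -0.0000)
cos θ_2 = (36.0021−6²−6²)/(2·6·6) = -0.5000; θ_2 = 119.9980° (elbow-up)
β = atan2(-0.0000,-6.0002) = -180.0000°; ψ = atan2(5.1963,3.0002) = 59.9990°
θ_1 = β − ψ = -239.9990°
θ_3 = φ − θ_1 − θ_2 = 90.0010° (wrapped to (-180°,180°])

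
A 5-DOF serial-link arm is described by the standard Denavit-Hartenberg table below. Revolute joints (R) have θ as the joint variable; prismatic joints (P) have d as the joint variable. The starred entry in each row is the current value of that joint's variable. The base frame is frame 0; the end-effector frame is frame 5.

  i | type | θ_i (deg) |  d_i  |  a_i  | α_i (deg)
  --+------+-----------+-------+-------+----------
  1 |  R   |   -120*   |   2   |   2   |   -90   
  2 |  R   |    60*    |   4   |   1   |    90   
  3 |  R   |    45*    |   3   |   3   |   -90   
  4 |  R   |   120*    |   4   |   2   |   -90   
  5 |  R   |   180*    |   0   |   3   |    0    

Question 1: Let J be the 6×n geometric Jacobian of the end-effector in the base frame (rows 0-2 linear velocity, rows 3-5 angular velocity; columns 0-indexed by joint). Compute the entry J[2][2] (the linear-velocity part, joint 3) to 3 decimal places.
4.593

axis z_2 = (-0.4330,-0.7500,0.5000); lever o_n−o_2 = (3.0071,-5.3981,2.2392)
cross product → J_v[:, 2] = (1.0196,2.4732,4.5928)
J_ω[:, 2] = z_2
entry J[2][2] = 4.5928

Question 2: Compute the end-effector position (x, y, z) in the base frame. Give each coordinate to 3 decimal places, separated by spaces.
after link 1: o_1 = (-1.0000, -1.7321, 2.0000)
after link 2: o_2 = (2.2141, -4.1651, 1.1340)
after link 3: o_3 = (2.2219, -8.3943, 0.7969)
after link 4: o_4 = (5.6929, -6.6250, 2.9927)
after link 5: o_5 = (5.2212, -9.5631, 3.3732)

5.221 -9.563 3.373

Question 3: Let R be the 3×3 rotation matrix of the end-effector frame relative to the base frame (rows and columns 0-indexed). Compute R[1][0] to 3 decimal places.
End-effector x-axis (col 0 of R) = (-0.1572,-0.9794,0.1268)
R[1][0] = -0.9794

-0.979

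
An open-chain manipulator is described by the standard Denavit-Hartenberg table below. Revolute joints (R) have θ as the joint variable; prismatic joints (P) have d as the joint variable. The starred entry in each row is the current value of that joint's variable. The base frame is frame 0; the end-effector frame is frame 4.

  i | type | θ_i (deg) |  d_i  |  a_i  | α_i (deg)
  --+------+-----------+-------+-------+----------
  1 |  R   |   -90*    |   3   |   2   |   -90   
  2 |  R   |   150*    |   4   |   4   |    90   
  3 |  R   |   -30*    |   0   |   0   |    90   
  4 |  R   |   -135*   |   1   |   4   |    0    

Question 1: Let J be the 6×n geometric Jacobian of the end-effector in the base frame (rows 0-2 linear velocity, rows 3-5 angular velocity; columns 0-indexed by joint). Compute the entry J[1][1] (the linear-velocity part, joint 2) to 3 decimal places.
axis z_1 = (1.0000,0.0000,0.0000); lever o_n−o_1 = (4.5482,2.3240,1.9242)
cross product → J_v[:, 1] = (-0.0000,-1.9242,2.3240)
J_ω[:, 1] = z_1
entry J[1][1] = -1.9242

-1.924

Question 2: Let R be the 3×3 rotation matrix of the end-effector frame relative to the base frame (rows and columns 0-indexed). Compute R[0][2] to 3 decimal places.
-0.866

End-effector z-axis (col 2 of R) = (-0.8660,-0.4330,0.2500)
R[0][2] = -0.8660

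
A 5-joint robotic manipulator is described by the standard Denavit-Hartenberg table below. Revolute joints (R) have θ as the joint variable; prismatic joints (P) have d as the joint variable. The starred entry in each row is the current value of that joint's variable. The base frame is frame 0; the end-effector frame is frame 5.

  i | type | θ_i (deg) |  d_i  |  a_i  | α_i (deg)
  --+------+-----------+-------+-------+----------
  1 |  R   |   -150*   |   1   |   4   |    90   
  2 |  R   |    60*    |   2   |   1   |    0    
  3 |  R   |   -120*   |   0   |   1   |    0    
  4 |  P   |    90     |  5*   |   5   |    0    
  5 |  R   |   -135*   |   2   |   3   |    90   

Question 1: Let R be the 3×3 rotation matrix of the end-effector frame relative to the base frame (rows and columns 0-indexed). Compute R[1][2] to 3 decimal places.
0.483

End-effector z-axis (col 2 of R) = (0.8365,0.4830,0.2588)
R[1][2] = 0.4830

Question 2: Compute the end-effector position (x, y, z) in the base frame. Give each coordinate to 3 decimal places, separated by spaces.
-11.908 3.517 0.602

after link 1: o_1 = (-3.4641, -2.0000, 1.0000)
after link 2: o_2 = (-4.8971, -0.5179, 1.8660)
after link 3: o_3 = (-5.3301, -0.7679, 1.0000)
after link 4: o_4 = (-11.5801, 1.3971, 3.5000)
after link 5: o_5 = (-11.9077, 3.5174, 0.6022)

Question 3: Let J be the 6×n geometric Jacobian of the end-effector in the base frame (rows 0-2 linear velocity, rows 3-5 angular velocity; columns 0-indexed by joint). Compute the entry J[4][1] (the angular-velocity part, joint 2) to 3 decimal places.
0.866

axis z_1 = (-0.5000,0.8660,0.0000); lever o_n−o_1 = (-8.4436,5.5174,-0.3978)
cross product → J_v[:, 1] = (-0.3445,-0.1989,4.5537)
J_ω[:, 1] = z_1
entry J[4][1] = 0.8660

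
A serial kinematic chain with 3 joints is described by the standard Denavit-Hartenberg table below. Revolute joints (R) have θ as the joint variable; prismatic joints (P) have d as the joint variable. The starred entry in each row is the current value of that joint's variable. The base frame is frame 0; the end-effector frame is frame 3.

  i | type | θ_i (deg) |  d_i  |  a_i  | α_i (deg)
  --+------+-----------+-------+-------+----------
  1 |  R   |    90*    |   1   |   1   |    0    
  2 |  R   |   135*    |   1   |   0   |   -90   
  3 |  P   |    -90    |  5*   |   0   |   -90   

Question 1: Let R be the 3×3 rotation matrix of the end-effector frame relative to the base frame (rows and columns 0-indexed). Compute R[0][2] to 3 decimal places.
-0.707

End-effector z-axis (col 2 of R) = (-0.7071,-0.7071,-0.0000)
R[0][2] = -0.7071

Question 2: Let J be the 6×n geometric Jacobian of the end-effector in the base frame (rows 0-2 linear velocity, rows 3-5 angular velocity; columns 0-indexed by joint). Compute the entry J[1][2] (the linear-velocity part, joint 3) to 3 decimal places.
-0.707

prismatic axis z_2 = (0.7071,-0.7071,0.0000)
J_v[:, 2] = z_2; J_ω[:, 2] = (0,0,0)
entry J[1][2] = -0.7071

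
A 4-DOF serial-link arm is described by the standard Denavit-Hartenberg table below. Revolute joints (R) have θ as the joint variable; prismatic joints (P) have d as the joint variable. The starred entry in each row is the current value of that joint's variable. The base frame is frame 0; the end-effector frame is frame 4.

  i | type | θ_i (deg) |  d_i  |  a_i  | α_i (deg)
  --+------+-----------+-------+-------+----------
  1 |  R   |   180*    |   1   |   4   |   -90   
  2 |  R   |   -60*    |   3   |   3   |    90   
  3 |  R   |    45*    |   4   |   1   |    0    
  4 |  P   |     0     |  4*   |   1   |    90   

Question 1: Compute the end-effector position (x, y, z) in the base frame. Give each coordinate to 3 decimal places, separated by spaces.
after link 1: o_1 = (-4.0000, 0.0000, 1.0000)
after link 2: o_2 = (-5.5000, -3.0000, 3.5981)
after link 3: o_3 = (-2.3895, -3.7071, 6.2104)
after link 4: o_4 = (0.7211, -4.4142, 8.8228)

0.721 -4.414 8.823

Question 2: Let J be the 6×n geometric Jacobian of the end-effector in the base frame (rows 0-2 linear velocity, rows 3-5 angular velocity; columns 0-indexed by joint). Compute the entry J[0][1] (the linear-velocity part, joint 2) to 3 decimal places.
-7.823

axis z_1 = (-0.0000,-1.0000,0.0000); lever o_n−o_1 = (4.7211,-4.4142,7.8228)
cross product → J_v[:, 1] = (-7.8228,0.0000,4.7211)
J_ω[:, 1] = z_1
entry J[0][1] = -7.8228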